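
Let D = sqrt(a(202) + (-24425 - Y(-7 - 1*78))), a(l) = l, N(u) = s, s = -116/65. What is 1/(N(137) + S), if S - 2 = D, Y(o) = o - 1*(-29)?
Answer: 910/102105771 - 54925*I*sqrt(143)/102105771 ≈ 8.9123e-6 - 0.0064326*I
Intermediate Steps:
s = -116/65 (s = -116*1/65 = -116/65 ≈ -1.7846)
N(u) = -116/65
Y(o) = 29 + o (Y(o) = o + 29 = 29 + o)
D = 13*I*sqrt(143) (D = sqrt(202 + (-24425 - (29 + (-7 - 1*78)))) = sqrt(202 + (-24425 - (29 + (-7 - 78)))) = sqrt(202 + (-24425 - (29 - 85))) = sqrt(202 + (-24425 - 1*(-56))) = sqrt(202 + (-24425 + 56)) = sqrt(202 - 24369) = sqrt(-24167) = 13*I*sqrt(143) ≈ 155.46*I)
S = 2 + 13*I*sqrt(143) ≈ 2.0 + 155.46*I
1/(N(137) + S) = 1/(-116/65 + (2 + 13*I*sqrt(143))) = 1/(14/65 + 13*I*sqrt(143))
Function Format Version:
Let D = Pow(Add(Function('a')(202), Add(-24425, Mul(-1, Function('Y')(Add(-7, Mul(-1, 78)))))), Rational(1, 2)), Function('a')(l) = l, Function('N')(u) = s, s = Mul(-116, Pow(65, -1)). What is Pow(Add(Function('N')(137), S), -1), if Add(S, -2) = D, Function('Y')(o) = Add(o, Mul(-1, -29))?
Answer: Add(Rational(910, 102105771), Mul(Rational(-54925, 102105771), I, Pow(143, Rational(1, 2)))) ≈ Add(8.9123e-6, Mul(-0.0064326, I))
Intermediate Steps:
s = Rational(-116, 65) (s = Mul(-116, Rational(1, 65)) = Rational(-116, 65) ≈ -1.7846)
Function('N')(u) = Rational(-116, 65)
Function('Y')(o) = Add(29, o) (Function('Y')(o) = Add(o, 29) = Add(29, o))
D = Mul(13, I, Pow(143, Rational(1, 2))) (D = Pow(Add(202, Add(-24425, Mul(-1, Add(29, Add(-7, Mul(-1, 78)))))), Rational(1, 2)) = Pow(Add(202, Add(-24425, Mul(-1, Add(29, Add(-7, -78))))), Rational(1, 2)) = Pow(Add(202, Add(-24425, Mul(-1, Add(29, -85)))), Rational(1, 2)) = Pow(Add(202, Add(-24425, Mul(-1, -56))), Rational(1, 2)) = Pow(Add(202, Add(-24425, 56)), Rational(1, 2)) = Pow(Add(202, -24369), Rational(1, 2)) = Pow(-24167, Rational(1, 2)) = Mul(13, I, Pow(143, Rational(1, 2))) ≈ Mul(155.46, I))
S = Add(2, Mul(13, I, Pow(143, Rational(1, 2)))) ≈ Add(2.0000, Mul(155.46, I))
Pow(Add(Function('N')(137), S), -1) = Pow(Add(Rational(-116, 65), Add(2, Mul(13, I, Pow(143, Rational(1, 2))))), -1) = Pow(Add(Rational(14, 65), Mul(13, I, Pow(143, Rational(1, 2)))), -1)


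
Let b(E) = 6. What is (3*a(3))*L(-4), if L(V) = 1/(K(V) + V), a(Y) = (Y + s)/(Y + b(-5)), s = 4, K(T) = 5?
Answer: 7/3 ≈ 2.3333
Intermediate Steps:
a(Y) = (4 + Y)/(6 + Y) (a(Y) = (Y + 4)/(Y + 6) = (4 + Y)/(6 + Y))
L(V) = 1/(5 + V)
(3*a(3))*L(-4) = (3*((4 + 3)/(6 + 3)))/(5 - 4) = (3*(7/9))/1 = (3*((⅑)*7))*1 = (3*(7/9))*1 = (7/3)*1 = 7/3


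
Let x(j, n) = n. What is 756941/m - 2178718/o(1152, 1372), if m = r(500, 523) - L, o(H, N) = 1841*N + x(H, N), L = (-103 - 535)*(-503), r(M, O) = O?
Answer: -435166850087/134949970764 ≈ -3.2247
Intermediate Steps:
L = 320914 (L = -638*(-503) = 320914)
o(H, N) = 1842*N (o(H, N) = 1841*N + N = 1842*N)
m = -320391 (m = 523 - 1*320914 = 523 - 320914 = -320391)
756941/m - 2178718/o(1152, 1372) = 756941/(-320391) - 2178718/(1842*1372) = 756941*(-1/320391) - 2178718/2527224 = -756941/320391 - 2178718*1/2527224 = -756941/320391 - 1089359/1263612 = -435166850087/134949970764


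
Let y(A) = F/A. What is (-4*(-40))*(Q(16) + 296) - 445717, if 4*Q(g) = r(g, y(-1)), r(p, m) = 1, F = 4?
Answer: -398317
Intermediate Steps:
y(A) = 4/A
Q(g) = 1/4 (Q(g) = (1/4)*1 = 1/4)
(-4*(-40))*(Q(16) + 296) - 445717 = (-4*(-40))*(1/4 + 296) - 445717 = 160*(1185/4) - 445717 = 47400 - 445717 = -398317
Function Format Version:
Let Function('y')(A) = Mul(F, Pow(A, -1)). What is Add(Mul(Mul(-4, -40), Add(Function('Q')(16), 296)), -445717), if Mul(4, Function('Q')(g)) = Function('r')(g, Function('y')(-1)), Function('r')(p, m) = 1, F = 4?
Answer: -398317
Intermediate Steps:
Function('y')(A) = Mul(4, Pow(A, -1))
Function('Q')(g) = Rational(1, 4) (Function('Q')(g) = Mul(Rational(1, 4), 1) = Rational(1, 4))
Add(Mul(Mul(-4, -40), Add(Function('Q')(16), 296)), -445717) = Add(Mul(Mul(-4, -40), Add(Rational(1, 4), 296)), -445717) = Add(Mul(160, Rational(1185, 4)), -445717) = Add(47400, -445717) = -398317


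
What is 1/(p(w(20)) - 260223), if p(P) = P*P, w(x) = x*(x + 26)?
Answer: 1/586177 ≈ 1.7060e-6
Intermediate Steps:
w(x) = x*(26 + x)
p(P) = P²
1/(p(w(20)) - 260223) = 1/((20*(26 + 20))² - 260223) = 1/((20*46)² - 260223) = 1/(920² - 260223) = 1/(846400 - 260223) = 1/586177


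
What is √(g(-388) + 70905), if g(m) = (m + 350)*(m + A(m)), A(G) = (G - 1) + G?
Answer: 5*√4607 ≈ 339.37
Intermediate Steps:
A(G) = -1 + 2*G (A(G) = (-1 + G) + G = -1 + 2*G)
g(m) = (-1 + 3*m)*(350 + m) (g(m) = (m + 350)*(m + (-1 + 2*m)) = (350 + m)*(-1 + 3*m) = (-1 + 3*m)*(350 + m))
√(g(-388) + 70905) = √((-350 + 3*(-388)² + 1049*(-388)) + 70905) = √((-350 + 3*150544 - 407012) + 70905) = √((-350 + 451632 - 407012) + 70905) = √(44270 + 70905) = √115175 = 5*√4607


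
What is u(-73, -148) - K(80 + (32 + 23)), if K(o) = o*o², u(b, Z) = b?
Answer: -2460448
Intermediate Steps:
K(o) = o³
u(-73, -148) - K(80 + (32 + 23)) = -73 - (80 + (32 + 23))³ = -73 - (80 + 55)³ = -73 - 1*135³ = -73 - 1*2460375 = -73 - 2460375 = -2460448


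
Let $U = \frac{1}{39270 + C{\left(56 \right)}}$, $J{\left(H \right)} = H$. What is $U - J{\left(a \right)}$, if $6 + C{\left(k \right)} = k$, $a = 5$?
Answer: $- \frac{196599}{39320} \approx -5.0$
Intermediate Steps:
$C{\left(k \right)} = -6 + k$
$U = \frac{1}{39320}$ ($U = \frac{1}{39270 + \left(-6 + 56\right)} = \frac{1}{39270 + 50} = \frac{1}{39320} \approx 2.5432 \cdot 10^{-5}$)
$U - J{\left(a \right)} = \frac{1}{39320} - 5 = - \frac{196599}{39320}$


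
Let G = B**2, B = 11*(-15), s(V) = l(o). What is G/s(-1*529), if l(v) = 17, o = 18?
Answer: 27225/17 ≈ 1601.5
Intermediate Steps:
s(V) = 17
B = -165
G = 27225 (G = (-165)**2 = 27225)
G/s(-1*529) = 27225/17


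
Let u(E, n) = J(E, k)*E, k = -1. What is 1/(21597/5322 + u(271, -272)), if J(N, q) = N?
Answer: 1774/130291533 ≈ 1.3616e-5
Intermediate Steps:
u(E, n) = E² (u(E, n) = E*E = E²)
1/(21597/5322 + u(271, -272)) = 1/(21597/5322 + 271²) = 1/(21597*(1/5322) + 73441) = 1/(7199/1774 + 73441) = 1/(130291533/1774) = 1774/130291533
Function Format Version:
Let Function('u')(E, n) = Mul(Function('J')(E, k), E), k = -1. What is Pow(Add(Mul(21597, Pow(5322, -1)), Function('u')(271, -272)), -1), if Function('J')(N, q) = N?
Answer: Rational(1774, 130291533) ≈ 1.3616e-5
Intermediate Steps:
Function('u')(E, n) = Pow(E, 2) (Function('u')(E, n) = Mul(E, E) = Pow(E, 2))
Pow(Add(Mul(21597, Pow(5322, -1)), Function('u')(271, -272)), -1) = Pow(Add(Mul(21597, Pow(5322, -1)), Pow(271, 2)), -1) = Pow(Add(Mul(21597, Rational(1, 5322)), 73441), -1) = Pow(Add(Rational(7199, 1774), 73441), -1) = Pow(Rational(130291533, 1774), -1) = Rational(1774, 130291533)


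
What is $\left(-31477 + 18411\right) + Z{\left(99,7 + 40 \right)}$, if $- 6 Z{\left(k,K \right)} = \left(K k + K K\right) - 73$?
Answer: $- \frac{28395}{2} \approx -14198.0$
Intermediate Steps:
$Z{\left(k,K \right)} = \frac{73}{6} - \frac{K^{2}}{6} - \frac{K k}{6}$ ($Z{\left(k,K \right)} = - \frac{\left(K k + K K\right) - 73}{6} = - \frac{\left(K k + K^{2}\right) - 73}{6} = - \frac{\left(K^{2} + K k\right) - 73}{6} = - \frac{-73 + K^{2} + K k}{6} = \frac{73}{6} - \frac{K^{2}}{6} - \frac{K k}{6}$)
$\left(-31477 + 18411\right) + Z{\left(99,7 + 40 \right)} = \left(-31477 + 18411\right) - \left(- \frac{73}{6} + \frac{\left(7 + 40\right)^{2}}{6} + \frac{1}{6} \left(7 + 40\right) 99\right) = -13066 - \left(- \frac{73}{6} + \frac{1551}{2} + \frac{2209}{6}\right) = -13066 - \frac{2263}{2} = - \frac{28395}{2}$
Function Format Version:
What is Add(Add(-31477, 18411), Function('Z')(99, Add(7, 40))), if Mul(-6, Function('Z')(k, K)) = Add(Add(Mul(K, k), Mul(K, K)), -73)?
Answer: Rational(-28395, 2) ≈ -14198.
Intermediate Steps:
Function('Z')(k, K) = Add(Rational(73, 6), Mul(Rational(-1, 6), Pow(K, 2)), Mul(Rational(-1, 6), K, k)) (Function('Z')(k, K) = Mul(Rational(-1, 6), Add(Add(Mul(K, k), Mul(K, K)), -73)) = Mul(Rational(-1, 6), Add(Add(Mul(K, k), Pow(K, 2)), -73)) = Mul(Rational(-1, 6), Add(Add(Pow(K, 2), Mul(K, k)), -73)) = Mul(Rational(-1, 6), Add(-73, Pow(K, 2), Mul(K, k))) = Add(Rational(73, 6), Mul(Rational(-1, 6), Pow(K, 2)), Mul(Rational(-1, 6), K, k)))
Add(Add(-31477, 18411), Function('Z')(99, Add(7, 40))) = Add(Add(-31477, 18411), Add(Rational(73, 6), Mul(Rational(-1, 6), Pow(Add(7, 40), 2)), Mul(Rational(-1, 6), Add(7, 40), 99))) = Add(-13066, Add(Rational(73, 6), Mul(Rational(-1, 6), Pow(47, 2)), Mul(Rational(-1, 6), 47, 99))) = Add(-13066, Add(Rational(73, 6), Mul(Rational(-1, 6), 2209), Rational(-1551, 2))) = Add(-13066, Add(Rational(73, 6), Rational(-2209, 6), Rational(-1551, 2))) = Add(-13066, Rational(-2263, 2)) = Rational(-28395, 2)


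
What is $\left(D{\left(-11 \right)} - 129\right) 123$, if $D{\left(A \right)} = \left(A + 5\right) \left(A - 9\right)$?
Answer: $-1107$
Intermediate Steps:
$D{\left(A \right)} = \left(-9 + A\right) \left(5 + A\right)$ ($D{\left(A \right)} = \left(5 + A\right) \left(-9 + A\right) = \left(-9 + A\right) \left(5 + A\right)$)
$\left(D{\left(-11 \right)} - 129\right) 123 = \left(\left(-45 + \left(-11\right)^{2} - -44\right) - 129\right) 123 = \left(\left(-45 + 121 + 44\right) - 129\right) 123 = \left(120 - 129\right) 123 = \left(-9\right) 123 = -1107$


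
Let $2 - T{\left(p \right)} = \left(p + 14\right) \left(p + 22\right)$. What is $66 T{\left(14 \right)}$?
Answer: $-66396$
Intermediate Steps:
$T{\left(p \right)} = 2 - \left(14 + p\right) \left(22 + p\right)$ ($T{\left(p \right)} = 2 - \left(p + 14\right) \left(p + 22\right) = 2 - \left(14 + p\right) \left(22 + p\right)$)
$66 T{\left(14 \right)} = 66 \left(-306 - 14^{2} - 504\right) = 66 \left(-306 - 196 - 504\right) = 66 \left(-1006\right) = -66396$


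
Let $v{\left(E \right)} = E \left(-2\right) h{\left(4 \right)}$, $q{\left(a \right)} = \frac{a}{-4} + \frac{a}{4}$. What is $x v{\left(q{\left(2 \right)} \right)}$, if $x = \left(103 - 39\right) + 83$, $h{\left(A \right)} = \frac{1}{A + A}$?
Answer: $0$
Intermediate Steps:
$h{\left(A \right)} = \frac{1}{2 A}$
$q{\left(a \right)} = 0$ ($q{\left(a \right)} = a \left(- \frac{1}{4}\right) + a \frac{1}{4} = - \frac{a}{4} + \frac{a}{4} = 0$)
$x = 147$ ($x = 64 + 83 = 147$)
$v{\left(E \right)} = - \frac{E}{4}$ ($v{\left(E \right)} = E \left(-2\right) \frac{1}{2 \cdot 4} = - 2 E \frac{1}{2} \cdot \frac{1}{4} = - 2 E \frac{1}{8} = - \frac{E}{4}$)
$x v{\left(q{\left(2 \right)} \right)} = 147 \left(\left(- \frac{1}{4}\right) 0\right) = 147 \cdot 0 = 0$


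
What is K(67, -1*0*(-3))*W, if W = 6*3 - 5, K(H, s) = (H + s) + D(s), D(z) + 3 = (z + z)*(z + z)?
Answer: 832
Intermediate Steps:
D(z) = -3 + 4*z**2 (D(z) = -3 + (z + z)*(z + z) = -3 + (2*z)*(2*z) = -3 + 4*z**2)
K(H, s) = -3 + H + s + 4*s**2 (K(H, s) = (H + s) + (-3 + 4*s**2) = -3 + H + s + 4*s**2)
W = 13 (W = 18 - 5 = 13)
K(67, -1*0*(-3))*W = (-3 + 67 - 1*0*(-3) + 4*(-1*0*(-3))**2)*13 = (-3 + 67 + 0*(-3) + 4*(0*(-3))**2)*13 = (-3 + 67 + 0 + 4*0**2)*13 = (-3 + 67 + 0 + 4*0)*13 = (-3 + 67 + 0 + 0)*13 = 64*13 = 832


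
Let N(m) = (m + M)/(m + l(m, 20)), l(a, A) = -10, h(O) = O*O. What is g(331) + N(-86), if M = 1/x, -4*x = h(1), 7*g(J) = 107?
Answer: 1817/112 ≈ 16.223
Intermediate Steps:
h(O) = O**2
g(J) = 107/7 (g(J) = (1/7)*107 = 107/7)
x = -1/4 (x = -1/4*1**2 = -1/4*1 = -1/4 ≈ -0.25000)
M = -4 (M = 1/(-1/4) = -4)
N(m) = (-4 + m)/(-10 + m) (N(m) = (m - 4)/(m - 10) = (-4 + m)/(-10 + m))
g(331) + N(-86) = 107/7 + (-4 - 86)/(-10 - 86) = 107/7 - 90/(-96) = 107/7 - 1/96*(-90) = 107/7 + 15/16 = 1817/112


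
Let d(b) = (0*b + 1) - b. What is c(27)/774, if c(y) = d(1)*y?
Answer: 0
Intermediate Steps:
d(b) = 1 - b (d(b) = (0 + 1) - b = 1 - b)
c(y) = 0 (c(y) = (1 - 1*1)*y = (1 - 1)*y = 0*y = 0)
c(27)/774 = 0/774 = 0*(1/774) = 0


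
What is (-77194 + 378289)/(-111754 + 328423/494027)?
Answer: -29749811913/11041832987 ≈ -2.6943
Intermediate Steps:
(-77194 + 378289)/(-111754 + 328423/494027) = 301095/(-111754 + 328423*(1/494027)) = 301095/(-111754 + 328423/494027) = 301095/(-55209164935/494027) = 301095*(-494027/55209164935) = -29749811913/11041832987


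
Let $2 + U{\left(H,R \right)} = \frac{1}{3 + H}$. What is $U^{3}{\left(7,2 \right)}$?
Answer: $- \frac{6859}{1000} \approx -6.859$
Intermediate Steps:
$U{\left(H,R \right)} = -2 + \frac{1}{3 + H}$
$U^{3}{\left(7,2 \right)} = \left(\frac{-5 - 14}{3 + 7}\right)^{3} = \left(\frac{-5 - 14}{10}\right)^{3} = \left(\frac{1}{10} \left(-19\right)\right)^{3} = \left(- \frac{19}{10}\right)^{3} = - \frac{6859}{1000}$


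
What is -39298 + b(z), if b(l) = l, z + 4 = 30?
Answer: -39272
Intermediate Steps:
z = 26 (z = -4 + 30 = 26)
-39298 + b(z) = -39298 + 26 = -39272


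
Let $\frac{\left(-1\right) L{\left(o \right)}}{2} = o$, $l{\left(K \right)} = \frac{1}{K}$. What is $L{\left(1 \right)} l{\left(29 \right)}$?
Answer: $- \frac{2}{29} \approx -0.068966$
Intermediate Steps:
$L{\left(o \right)} = - 2 o$
$L{\left(1 \right)} l{\left(29 \right)} = \frac{\left(-2\right) 1}{29} = \left(-2\right) \frac{1}{29} = - \frac{2}{29}$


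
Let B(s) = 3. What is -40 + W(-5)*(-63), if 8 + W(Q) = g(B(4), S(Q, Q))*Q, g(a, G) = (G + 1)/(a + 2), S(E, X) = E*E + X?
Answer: 1787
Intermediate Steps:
S(E, X) = X + E² (S(E, X) = E² + X = X + E²)
g(a, G) = (1 + G)/(2 + a)
W(Q) = -8 + Q*(⅕ + Q/5 + Q²/5) (W(Q) = -8 + ((1 + (Q + Q²))/(2 + 3))*Q = -8 + ((1 + Q + Q²)/5)*Q = -8 + (⅕ + Q/5 + Q²/5)*Q = -8 + Q*(⅕ + Q/5 + Q²/5))
-40 + W(-5)*(-63) = -40 + (-8 + (⅕)*(-5)*(1 - 5 + (-5)²))*(-63) = -40 + (-8 + (⅕)*(-5)*(1 - 5 + 25))*(-63) = -40 + (-8 + (⅕)*(-5)*21)*(-63) = -40 + (-8 - 21)*(-63) = -40 - 29*(-63) = -40 + 1827 = 1787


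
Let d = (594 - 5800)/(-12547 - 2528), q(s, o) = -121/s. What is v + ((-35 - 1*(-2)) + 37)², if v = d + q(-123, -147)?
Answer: 10710671/618075 ≈ 17.329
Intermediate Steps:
d = 5206/15075 (d = -5206/(-15075) = -5206*(-1/15075) = 5206/15075 ≈ 0.34534)
v = 821471/618075 (v = 5206/15075 - 121/(-123) = 5206/15075 - 121*(-1/123) = 5206/15075 + 121/123 = 821471/618075 ≈ 1.3291)
v + ((-35 - 1*(-2)) + 37)² = 821471/618075 + ((-35 - 1*(-2)) + 37)² = 821471/618075 + ((-35 + 2) + 37)² = 821471/618075 + (-33 + 37)² = 821471/618075 + 4² = 821471/618075 + 16 = 10710671/618075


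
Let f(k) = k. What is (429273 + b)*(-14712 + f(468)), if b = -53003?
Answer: -5359589880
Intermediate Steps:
(429273 + b)*(-14712 + f(468)) = (429273 - 53003)*(-14712 + 468) = 376270*(-14244) = -5359589880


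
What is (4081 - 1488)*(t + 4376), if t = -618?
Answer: 9744494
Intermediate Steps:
(4081 - 1488)*(t + 4376) = (4081 - 1488)*(-618 + 4376) = 2593*3758 = 9744494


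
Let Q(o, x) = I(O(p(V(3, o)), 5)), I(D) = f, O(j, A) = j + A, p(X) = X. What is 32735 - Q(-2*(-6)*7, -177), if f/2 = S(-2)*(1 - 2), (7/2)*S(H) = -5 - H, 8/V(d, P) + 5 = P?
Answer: 229133/7 ≈ 32733.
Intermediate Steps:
V(d, P) = 8/(-5 + P)
S(H) = -10/7 - 2*H/7 (S(H) = 2*(-5 - H)/7 = -10/7 - 2*H/7)
O(j, A) = A + j
f = 12/7 (f = 2*((-10/7 - 2/7*(-2))*(1 - 2)) = 2*((-10/7 + 4/7)*(-1)) = 2*(-6/7*(-1)) = 2*(6/7) = 12/7 ≈ 1.7143)
I(D) = 12/7
Q(o, x) = 12/7
32735 - Q(-2*(-6)*7, -177) = 32735 - 1*12/7 = 32735 - 12/7 = 229133/7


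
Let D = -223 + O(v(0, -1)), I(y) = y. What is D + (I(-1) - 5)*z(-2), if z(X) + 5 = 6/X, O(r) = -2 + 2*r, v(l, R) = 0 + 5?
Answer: -167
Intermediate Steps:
v(l, R) = 5
z(X) = -5 + 6/X
D = -215 (D = -223 + (-2 + 2*5) = -223 + (-2 + 10) = -223 + 8 = -215)
D + (I(-1) - 5)*z(-2) = -215 + (-1 - 5)*(-5 + 6/(-2)) = -215 - 6*(-5 + 6*(-½)) = -215 - 6*(-5 - 3) = -215 - 6*(-8) = -215 + 48 = -167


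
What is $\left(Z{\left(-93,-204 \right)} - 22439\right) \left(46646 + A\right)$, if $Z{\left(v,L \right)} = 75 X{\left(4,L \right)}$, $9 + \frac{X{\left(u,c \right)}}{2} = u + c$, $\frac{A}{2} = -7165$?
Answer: $-1738245324$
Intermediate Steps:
$A = -14330$ ($A = 2 \left(-7165\right) = -14330$)
$X{\left(u,c \right)} = -18 + 2 c + 2 u$ ($X{\left(u,c \right)} = -18 + 2 \left(u + c\right) = -18 + 2 \left(c + u\right) = -18 + \left(2 c + 2 u\right) = -18 + 2 c + 2 u$)
$Z{\left(v,L \right)} = -750 + 150 L$ ($Z{\left(v,L \right)} = 75 \left(-18 + 2 L + 2 \cdot 4\right) = 75 \left(-18 + 2 L + 8\right) = 75 \left(-10 + 2 L\right) = -750 + 150 L$)
$\left(Z{\left(-93,-204 \right)} - 22439\right) \left(46646 + A\right) = \left(\left(-750 + 150 \left(-204\right)\right) - 22439\right) \left(46646 - 14330\right) = \left(\left(-750 - 30600\right) - 22439\right) 32316 = \left(-31350 - 22439\right) 32316 = \left(-53789\right) 32316 = -1738245324$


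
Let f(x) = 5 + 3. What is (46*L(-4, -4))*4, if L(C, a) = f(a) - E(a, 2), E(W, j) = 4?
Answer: 736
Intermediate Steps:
f(x) = 8
L(C, a) = 4 (L(C, a) = 8 - 1*4 = 8 - 4 = 4)
(46*L(-4, -4))*4 = (46*4)*4 = 184*4 = 736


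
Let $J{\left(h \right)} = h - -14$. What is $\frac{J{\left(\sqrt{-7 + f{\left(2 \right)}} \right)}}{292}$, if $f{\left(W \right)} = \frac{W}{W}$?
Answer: $\frac{7}{146} + \frac{i \sqrt{6}}{292} \approx 0.047945 + 0.0083887 i$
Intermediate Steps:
$f{\left(W \right)} = 1$
$J{\left(h \right)} = 14 + h$ ($J{\left(h \right)} = h + 14 = 14 + h$)
$\frac{J{\left(\sqrt{-7 + f{\left(2 \right)}} \right)}}{292} = \frac{14 + \sqrt{-7 + 1}}{292} = \left(14 + \sqrt{-6}\right) \frac{1}{292} = \left(14 + i \sqrt{6}\right) \frac{1}{292} = \frac{7}{146} + \frac{i \sqrt{6}}{292}$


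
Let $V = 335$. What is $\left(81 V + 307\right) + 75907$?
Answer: $103349$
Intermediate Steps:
$\left(81 V + 307\right) + 75907 = \left(81 \cdot 335 + 307\right) + 75907 = \left(27135 + 307\right) + 75907 = 27442 + 75907 = 103349$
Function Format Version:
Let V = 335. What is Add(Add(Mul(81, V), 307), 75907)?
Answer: 103349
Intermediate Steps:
Add(Add(Mul(81, V), 307), 75907) = Add(Add(Mul(81, 335), 307), 75907) = Add(Add(27135, 307), 75907) = Add(27442, 75907) = 103349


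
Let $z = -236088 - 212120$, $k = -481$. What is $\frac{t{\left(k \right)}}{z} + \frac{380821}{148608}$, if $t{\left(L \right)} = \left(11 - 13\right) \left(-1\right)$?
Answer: $\frac{10667920097}{4162955904} \approx 2.5626$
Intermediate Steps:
$t{\left(L \right)} = 2$ ($t{\left(L \right)} = \left(-2\right) \left(-1\right) = 2$)
$z = -448208$ ($z = -236088 - 212120 = -448208$)
$\frac{t{\left(k \right)}}{z} + \frac{380821}{148608} = \frac{2}{-448208} + \frac{380821}{148608} = 2 \left(- \frac{1}{448208}\right) + 380821 \cdot \frac{1}{148608} = - \frac{1}{224104} + \frac{380821}{148608} = \frac{10667920097}{4162955904}$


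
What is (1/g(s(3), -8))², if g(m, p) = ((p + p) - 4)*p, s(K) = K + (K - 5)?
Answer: 1/25600 ≈ 3.9063e-5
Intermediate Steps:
s(K) = -5 + 2*K (s(K) = K + (-5 + K) = -5 + 2*K)
g(m, p) = p*(-4 + 2*p) (g(m, p) = (2*p - 4)*p = (-4 + 2*p)*p = p*(-4 + 2*p))
(1/g(s(3), -8))² = (1/(2*(-8)*(-2 - 8)))² = (1/(2*(-8)*(-10)))² = (1/160)² = 1/25600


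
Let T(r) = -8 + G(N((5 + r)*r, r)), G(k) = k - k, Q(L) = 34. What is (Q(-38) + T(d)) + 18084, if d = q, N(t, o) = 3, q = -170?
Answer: 18110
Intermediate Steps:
d = -170
G(k) = 0
T(r) = -8 (T(r) = -8 + 0 = -8)
(Q(-38) + T(d)) + 18084 = (34 - 8) + 18084 = 26 + 18084 = 18110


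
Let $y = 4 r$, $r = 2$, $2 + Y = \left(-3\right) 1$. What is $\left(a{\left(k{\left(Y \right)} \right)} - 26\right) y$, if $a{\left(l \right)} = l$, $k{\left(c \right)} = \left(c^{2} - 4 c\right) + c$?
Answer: $112$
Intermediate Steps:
$Y = -5$ ($Y = -2 - 3 = -5$)
$k{\left(c \right)} = c^{2} - 3 c$
$y = 8$ ($y = 4 \cdot 2 = 8$)
$\left(a{\left(k{\left(Y \right)} \right)} - 26\right) y = \left(- 5 \left(-3 - 5\right) - 26\right) 8 = \left(\left(-5\right) \left(-8\right) - 26\right) 8 = \left(40 - 26\right) 8 = 14 \cdot 8 = 112$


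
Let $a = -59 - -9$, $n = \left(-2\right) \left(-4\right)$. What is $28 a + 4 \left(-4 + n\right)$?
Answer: $-1384$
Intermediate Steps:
$n = 8$
$a = -50$ ($a = -59 + 9 = -50$)
$28 a + 4 \left(-4 + n\right) = 28 \left(-50\right) + 4 \left(-4 + 8\right) = -1400 + 4 \cdot 4 = -1400 + 16 = -1384$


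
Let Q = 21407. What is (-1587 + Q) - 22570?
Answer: -2750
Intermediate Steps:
(-1587 + Q) - 22570 = (-1587 + 21407) - 22570 = 19820 - 22570 = -2750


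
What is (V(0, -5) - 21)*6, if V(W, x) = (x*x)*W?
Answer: -126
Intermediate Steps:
V(W, x) = W*x² (V(W, x) = x²*W = W*x²)
(V(0, -5) - 21)*6 = (0*(-5)² - 21)*6 = (0*25 - 21)*6 = (0 - 21)*6 = -21*6 = -126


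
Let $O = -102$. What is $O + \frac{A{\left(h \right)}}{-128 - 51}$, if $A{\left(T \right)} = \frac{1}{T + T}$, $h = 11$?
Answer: $- \frac{401677}{3938} \approx -102.0$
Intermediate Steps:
$A{\left(T \right)} = \frac{1}{2 T}$
$O + \frac{A{\left(h \right)}}{-128 - 51} = -102 + \frac{\frac{1}{2} \cdot \frac{1}{11}}{-128 - 51} = -102 + \frac{\frac{1}{2} \cdot \frac{1}{11}}{-179} = -102 + \frac{1}{22} \left(- \frac{1}{179}\right) = -102 - \frac{1}{3938} = - \frac{401677}{3938}$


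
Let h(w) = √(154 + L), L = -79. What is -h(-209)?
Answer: -5*√3 ≈ -8.6602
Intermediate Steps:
h(w) = 5*√3 (h(w) = √(154 - 79) = √75 = 5*√3)
-h(-209) = -5*√3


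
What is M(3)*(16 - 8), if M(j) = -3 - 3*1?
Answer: -48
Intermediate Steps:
M(j) = -6 (M(j) = -3 - 3 = -6)
M(3)*(16 - 8) = -6*(16 - 8) = -6*8 = -48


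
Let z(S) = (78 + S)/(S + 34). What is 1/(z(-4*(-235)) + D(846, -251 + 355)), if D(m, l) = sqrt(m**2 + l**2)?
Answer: -247883/172310608827 + 474338*sqrt(181633)/172310608827 ≈ 0.0011718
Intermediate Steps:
z(S) = (78 + S)/(34 + S)
D(m, l) = sqrt(l**2 + m**2)
1/(z(-4*(-235)) + D(846, -251 + 355)) = 1/((78 - 4*(-235))/(34 - 4*(-235)) + sqrt((-251 + 355)**2 + 846**2)) = 1/((78 + 940)/(34 + 940) + sqrt(104**2 + 715716)) = 1/(1018/974 + sqrt(10816 + 715716)) = 1/((1/974)*1018 + sqrt(726532)) = 1/(509/487 + 2*sqrt(181633))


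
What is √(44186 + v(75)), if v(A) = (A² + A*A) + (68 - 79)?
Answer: 5*√2217 ≈ 235.43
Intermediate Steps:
v(A) = -11 + 2*A² (v(A) = (A² + A²) - 11 = 2*A² - 11 = -11 + 2*A²)
√(44186 + v(75)) = √(44186 + (-11 + 2*75²)) = √(44186 + (-11 + 2*5625)) = √(44186 + (-11 + 11250)) = √(44186 + 11239) = √55425 = 5*√2217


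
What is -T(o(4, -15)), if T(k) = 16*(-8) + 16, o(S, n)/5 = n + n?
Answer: 112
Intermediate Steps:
o(S, n) = 10*n (o(S, n) = 5*(n + n) = 5*(2*n) = 10*n)
T(k) = -112 (T(k) = -128 + 16 = -112)
-T(o(4, -15)) = -1*(-112) = 112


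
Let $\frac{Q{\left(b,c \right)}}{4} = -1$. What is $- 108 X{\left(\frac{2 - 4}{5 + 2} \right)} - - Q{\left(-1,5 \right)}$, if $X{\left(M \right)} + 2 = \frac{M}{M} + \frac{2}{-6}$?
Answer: $140$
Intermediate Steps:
$Q{\left(b,c \right)} = -4$ ($Q{\left(b,c \right)} = 4 \left(-1\right) = -4$)
$X{\left(M \right)} = - \frac{4}{3}$ ($X{\left(M \right)} = -2 + \left(\frac{M}{M} + \frac{2}{-6}\right) = -2 + \left(1 + 2 \left(- \frac{1}{6}\right)\right) = -2 + \left(1 - \frac{1}{3}\right) = -2 + \frac{2}{3} = - \frac{4}{3}$)
$- 108 X{\left(\frac{2 - 4}{5 + 2} \right)} - - Q{\left(-1,5 \right)} = \left(-108\right) \left(- \frac{4}{3}\right) - 4 = 144 + \left(0 - 4\right) = 144 - 4 = 140$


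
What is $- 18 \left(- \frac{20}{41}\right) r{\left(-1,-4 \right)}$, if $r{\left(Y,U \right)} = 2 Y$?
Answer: $- \frac{720}{41} \approx -17.561$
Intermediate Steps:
$- 18 \left(- \frac{20}{41}\right) r{\left(-1,-4 \right)} = - 18 \left(- \frac{20}{41}\right) 2 \left(-1\right) = - 18 \left(\left(-20\right) \frac{1}{41}\right) \left(-2\right) = \left(-18\right) \left(- \frac{20}{41}\right) \left(-2\right) = \frac{360}{41} \left(-2\right) = - \frac{720}{41}$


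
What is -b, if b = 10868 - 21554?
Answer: 10686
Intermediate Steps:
b = -10686
-b = -1*(-10686) = 10686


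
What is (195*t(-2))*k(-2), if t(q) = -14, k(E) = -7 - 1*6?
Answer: 35490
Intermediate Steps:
k(E) = -13 (k(E) = -7 - 6 = -13)
(195*t(-2))*k(-2) = (195*(-14))*(-13) = -2730*(-13) = 35490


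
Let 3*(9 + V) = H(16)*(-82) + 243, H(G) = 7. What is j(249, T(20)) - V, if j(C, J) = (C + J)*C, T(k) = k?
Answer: 201301/3 ≈ 67100.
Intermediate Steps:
j(C, J) = C*(C + J)
V = -358/3 (V = -9 + (7*(-82) + 243)/3 = -9 + (-574 + 243)/3 = -9 + (⅓)*(-331) = -9 - 331/3 = -358/3 ≈ -119.33)
j(249, T(20)) - V = 249*(249 + 20) - 1*(-358/3) = 249*269 + 358/3 = 66981 + 358/3 = 201301/3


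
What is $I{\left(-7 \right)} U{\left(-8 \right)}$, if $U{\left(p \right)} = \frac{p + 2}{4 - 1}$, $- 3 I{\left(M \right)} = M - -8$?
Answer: $\frac{2}{3} \approx 0.66667$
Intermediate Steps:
$I{\left(M \right)} = - \frac{8}{3} - \frac{M}{3}$ ($I{\left(M \right)} = - \frac{M - -8}{3} = - \frac{M + 8}{3} = - \frac{8 + M}{3} = - \frac{8}{3} - \frac{M}{3}$)
$U{\left(p \right)} = \frac{2}{3} + \frac{p}{3}$ ($U{\left(p \right)} = \frac{2 + p}{3} = \left(2 + p\right) \frac{1}{3} = \frac{2}{3} + \frac{p}{3}$)
$I{\left(-7 \right)} U{\left(-8 \right)} = \left(- \frac{8}{3} - - \frac{7}{3}\right) \left(\frac{2}{3} + \frac{1}{3} \left(-8\right)\right) = \left(- \frac{8}{3} + \frac{7}{3}\right) \left(\frac{2}{3} - \frac{8}{3}\right) = \left(- \frac{1}{3}\right) \left(-2\right) = \frac{2}{3}$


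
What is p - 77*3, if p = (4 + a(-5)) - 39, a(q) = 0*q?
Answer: -266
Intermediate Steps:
a(q) = 0
p = -35 (p = (4 + 0) - 39 = 4 - 39 = -35)
p - 77*3 = -35 - 77*3 = -35 - 231 = -266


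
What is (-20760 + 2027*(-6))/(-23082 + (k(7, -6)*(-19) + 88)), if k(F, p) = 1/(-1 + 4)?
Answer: 98766/69001 ≈ 1.4314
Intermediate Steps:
k(F, p) = ⅓ (k(F, p) = 1/3 = ⅓)
(-20760 + 2027*(-6))/(-23082 + (k(7, -6)*(-19) + 88)) = (-20760 + 2027*(-6))/(-23082 + ((⅓)*(-19) + 88)) = (-20760 - 12162)/(-23082 + (-19/3 + 88)) = -32922/(-23082 + 245/3) = -32922/(-69001/3) = -32922*(-3/69001) = 98766/69001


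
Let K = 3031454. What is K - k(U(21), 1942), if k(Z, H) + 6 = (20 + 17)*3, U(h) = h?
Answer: 3031349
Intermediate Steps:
k(Z, H) = 105 (k(Z, H) = -6 + (20 + 17)*3 = -6 + 37*3 = -6 + 111 = 105)
K - k(U(21), 1942) = 3031454 - 1*105 = 3031454 - 105 = 3031349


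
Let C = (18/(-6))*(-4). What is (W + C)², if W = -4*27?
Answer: 9216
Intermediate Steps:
C = 12 (C = (18*(-⅙))*(-4) = -3*(-4) = 12)
W = -108
(W + C)² = (-108 + 12)² = (-96)² = 9216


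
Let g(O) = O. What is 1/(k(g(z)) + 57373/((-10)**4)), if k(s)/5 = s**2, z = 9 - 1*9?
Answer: 10000/57373 ≈ 0.17430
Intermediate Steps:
z = 0 (z = 9 - 9 = 0)
k(s) = 5*s**2
1/(k(g(z)) + 57373/((-10)**4)) = 1/(5*0**2 + 57373/((-10)**4)) = 1/(5*0 + 57373/10000) = 1/(0 + 57373*(1/10000)) = 1/(0 + 57373/10000) = 1/(57373/10000) = 10000/57373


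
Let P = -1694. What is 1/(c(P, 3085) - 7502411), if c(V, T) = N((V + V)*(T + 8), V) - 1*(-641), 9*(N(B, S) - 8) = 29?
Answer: -9/67515829 ≈ -1.3330e-7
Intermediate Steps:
N(B, S) = 101/9 (N(B, S) = 8 + (⅑)*29 = 8 + 29/9 = 101/9)
c(V, T) = 5870/9 (c(V, T) = 101/9 - 1*(-641) = 101/9 + 641 = 5870/9)
1/(c(P, 3085) - 7502411) = 1/(5870/9 - 7502411) = 1/(-67515829/9) = -9/67515829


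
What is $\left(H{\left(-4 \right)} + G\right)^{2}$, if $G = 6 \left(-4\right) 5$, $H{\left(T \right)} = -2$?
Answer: $14884$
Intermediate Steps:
$G = -120$ ($G = \left(-24\right) 5 = -120$)
$\left(H{\left(-4 \right)} + G\right)^{2} = \left(-2 - 120\right)^{2} = \left(-122\right)^{2} = 14884$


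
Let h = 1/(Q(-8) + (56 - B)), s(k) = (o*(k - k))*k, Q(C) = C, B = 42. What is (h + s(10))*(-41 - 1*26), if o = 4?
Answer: -67/6 ≈ -11.167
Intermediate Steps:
s(k) = 0 (s(k) = (4*(k - k))*k = (4*0)*k = 0*k = 0)
h = ⅙ (h = 1/(-8 + (56 - 1*42)) = 1/(-8 + (56 - 42)) = 1/(-8 + 14) = 1/6 = ⅙ ≈ 0.16667)
(h + s(10))*(-41 - 1*26) = (⅙ + 0)*(-41 - 1*26) = (-41 - 26)/6 = (⅙)*(-67) = -67/6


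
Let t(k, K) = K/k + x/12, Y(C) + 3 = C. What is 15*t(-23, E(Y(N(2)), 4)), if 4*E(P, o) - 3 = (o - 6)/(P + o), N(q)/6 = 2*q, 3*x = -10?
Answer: -6407/1380 ≈ -4.6428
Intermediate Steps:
x = -10/3 (x = (1/3)*(-10) = -10/3 ≈ -3.3333)
N(q) = 12*q (N(q) = 6*(2*q) = 12*q)
Y(C) = -3 + C
E(P, o) = 3/4 + (-6 + o)/(4*(P + o)) (E(P, o) = 3/4 + ((o - 6)/(P + o))/4 = 3/4 + ((-6 + o)/(P + o))/4 = 3/4 + (-6 + o)/(4*(P + o)))
t(k, K) = -5/18 + K/k (t(k, K) = K/k - 10/3/12 = K/k - 10/3*1/12 = K/k - 5/18 = -5/18 + K/k)
15*t(-23, E(Y(N(2)), 4)) = 15*(-5/18 + ((-3/2 + 4 + 3*(-3 + 12*2)/4)/((-3 + 12*2) + 4))/(-23)) = 15*(-5/18 + ((-3/2 + 4 + 3*(-3 + 24)/4)/((-3 + 24) + 4))*(-1/23)) = 15*(-5/18 + ((-3/2 + 4 + (3/4)*21)/(21 + 4))*(-1/23)) = 15*(-5/18 + ((-3/2 + 4 + 63/4)/25)*(-1/23)) = 15*(-5/18 + ((1/25)*(73/4))*(-1/23)) = 15*(-5/18 + (73/100)*(-1/23)) = 15*(-5/18 - 73/2300) = 15*(-6407/20700) = -6407/1380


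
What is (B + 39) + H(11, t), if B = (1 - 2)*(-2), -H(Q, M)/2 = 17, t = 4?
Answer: 7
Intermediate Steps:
H(Q, M) = -34 (H(Q, M) = -2*17 = -34)
B = 2 (B = -1*(-2) = 2)
(B + 39) + H(11, t) = (2 + 39) - 34 = 41 - 34 = 7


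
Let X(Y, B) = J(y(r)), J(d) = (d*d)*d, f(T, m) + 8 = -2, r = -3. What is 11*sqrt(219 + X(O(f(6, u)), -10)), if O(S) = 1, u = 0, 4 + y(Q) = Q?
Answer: 22*I*sqrt(31) ≈ 122.49*I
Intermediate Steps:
y(Q) = -4 + Q
f(T, m) = -10 (f(T, m) = -8 - 2 = -10)
J(d) = d**3 (J(d) = d**2*d = d**3)
X(Y, B) = -343 (X(Y, B) = (-4 - 3)**3 = (-7)**3 = -343)
11*sqrt(219 + X(O(f(6, u)), -10)) = 11*sqrt(219 - 343) = 11*sqrt(-124) = 11*(2*I*sqrt(31)) = 22*I*sqrt(31)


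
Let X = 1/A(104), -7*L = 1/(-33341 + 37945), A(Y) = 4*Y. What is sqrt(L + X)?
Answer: sqrt(1666010346)/837928 ≈ 0.048712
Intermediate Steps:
L = -1/32228 (L = -1/(7*(-33341 + 37945)) = -1/7/4604 = -1/7*1/4604 = -1/32228 ≈ -3.1029e-5)
X = 1/416 (X = 1/(4*104) = 1/416 ≈ 0.0024038)
sqrt(L + X) = sqrt(-1/32228 + 1/416) = sqrt(7953/3351712) = sqrt(1666010346)/837928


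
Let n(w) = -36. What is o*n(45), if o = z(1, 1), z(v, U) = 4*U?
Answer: -144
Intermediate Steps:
o = 4 (o = 4*1 = 4)
o*n(45) = 4*(-36) = -144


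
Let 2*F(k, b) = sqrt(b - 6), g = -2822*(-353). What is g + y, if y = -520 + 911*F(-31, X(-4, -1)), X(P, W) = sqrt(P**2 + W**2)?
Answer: 995646 + 911*sqrt(-6 + sqrt(17))/2 ≈ 9.9565e+5 + 624.03*I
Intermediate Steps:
g = 996166
F(k, b) = sqrt(-6 + b)/2 (F(k, b) = sqrt(b - 6)/2 = sqrt(-6 + b)/2)
y = -520 + 911*sqrt(-6 + sqrt(17))/2 (y = -520 + 911*(sqrt(-6 + sqrt((-4)**2 + (-1)**2))/2) = -520 + 911*(sqrt(-6 + sqrt(16 + 1))/2) = -520 + 911*(sqrt(-6 + sqrt(17))/2) = -520 + 911*sqrt(-6 + sqrt(17))/2 ≈ -520.0 + 624.03*I)
g + y = 996166 + (-520 + 911*I*sqrt(6 - sqrt(17))/2) = 995646 + 911*I*sqrt(6 - sqrt(17))/2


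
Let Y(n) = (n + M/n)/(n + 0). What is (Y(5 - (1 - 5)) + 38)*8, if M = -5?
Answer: 25232/81 ≈ 311.51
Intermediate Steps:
Y(n) = (n - 5/n)/n (Y(n) = (n - 5/n)/(n + 0) = (n - 5/n)/n)
(Y(5 - (1 - 5)) + 38)*8 = ((1 - 5/(5 - (1 - 5))²) + 38)*8 = ((1 - 5/(5 - 1*(-4))²) + 38)*8 = ((1 - 5/(5 + 4)²) + 38)*8 = ((1 - 5/9²) + 38)*8 = ((1 - 5*1/81) + 38)*8 = ((1 - 5/81) + 38)*8 = (76/81 + 38)*8 = (3154/81)*8 = 25232/81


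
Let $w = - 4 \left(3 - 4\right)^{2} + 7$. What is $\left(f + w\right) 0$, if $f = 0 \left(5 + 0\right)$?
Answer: $0$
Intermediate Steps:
$f = 0$ ($f = 0 \cdot 5 = 0$)
$w = 3$ ($w = - 4 \left(-1\right)^{2} + 7 = \left(-4\right) 1 + 7 = -4 + 7 = 3$)
$\left(f + w\right) 0 = \left(0 + 3\right) 0 = 3 \cdot 0 = 0$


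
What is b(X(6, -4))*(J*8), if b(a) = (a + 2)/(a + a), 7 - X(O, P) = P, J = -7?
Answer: -364/11 ≈ -33.091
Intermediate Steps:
X(O, P) = 7 - P
b(a) = (2 + a)/(2*a) (b(a) = (2 + a)/((2*a)) = (2 + a)*(1/(2*a)) = (2 + a)/(2*a))
b(X(6, -4))*(J*8) = ((2 + (7 - 1*(-4)))/(2*(7 - 1*(-4))))*(-7*8) = ((2 + (7 + 4))/(2*(7 + 4)))*(-56) = ((½)*(2 + 11)/11)*(-56) = ((½)*(1/11)*13)*(-56) = (13/22)*(-56) = -364/11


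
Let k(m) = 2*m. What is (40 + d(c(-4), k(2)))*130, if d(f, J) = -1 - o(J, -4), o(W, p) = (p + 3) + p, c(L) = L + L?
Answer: 5720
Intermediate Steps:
c(L) = 2*L
o(W, p) = 3 + 2*p (o(W, p) = (3 + p) + p = 3 + 2*p)
d(f, J) = 4 (d(f, J) = -1 - (3 + 2*(-4)) = -1 - (3 - 8) = -1 - 1*(-5) = -1 + 5 = 4)
(40 + d(c(-4), k(2)))*130 = (40 + 4)*130 = 44*130 = 5720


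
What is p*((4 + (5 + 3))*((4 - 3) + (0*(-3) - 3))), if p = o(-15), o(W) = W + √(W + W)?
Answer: 360 - 24*I*√30 ≈ 360.0 - 131.45*I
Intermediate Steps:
o(W) = W + √2*√W (o(W) = W + √(2*W) = W + √2*√W)
p = -15 + I*√30 (p = -15 + √2*√(-15) = -15 + √2*(I*√15) = -15 + I*√30 ≈ -15.0 + 5.4772*I)
p*((4 + (5 + 3))*((4 - 3) + (0*(-3) - 3))) = (-15 + I*√30)*((4 + (5 + 3))*((4 - 3) + (0*(-3) - 3))) = (-15 + I*√30)*((4 + 8)*(1 + (0 - 3))) = (-15 + I*√30)*(12*(1 - 3)) = (-15 + I*√30)*(12*(-2)) = (-15 + I*√30)*(-24) = 360 - 24*I*√30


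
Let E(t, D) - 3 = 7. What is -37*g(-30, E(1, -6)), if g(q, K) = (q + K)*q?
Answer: -22200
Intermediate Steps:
E(t, D) = 10 (E(t, D) = 3 + 7 = 10)
g(q, K) = q*(K + q) (g(q, K) = (K + q)*q = q*(K + q))
-37*g(-30, E(1, -6)) = -(-1110)*(10 - 30) = -(-1110)*(-20) = -37*600 = -22200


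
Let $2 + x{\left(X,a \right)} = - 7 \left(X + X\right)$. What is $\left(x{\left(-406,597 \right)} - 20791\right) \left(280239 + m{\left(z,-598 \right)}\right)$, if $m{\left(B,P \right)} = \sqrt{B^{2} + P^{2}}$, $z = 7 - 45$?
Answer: $-4234131051 - 30218 \sqrt{89762} \approx -4.2432 \cdot 10^{9}$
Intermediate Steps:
$z = -38$ ($z = 7 - 45 = -38$)
$x{\left(X,a \right)} = -2 - 14 X$ ($x{\left(X,a \right)} = -2 - 7 \left(X + X\right) = -2 - 7 \cdot 2 X = -2 - 14 X$)
$\left(x{\left(-406,597 \right)} - 20791\right) \left(280239 + m{\left(z,-598 \right)}\right) = \left(\left(-2 - -5684\right) - 20791\right) \left(280239 + \sqrt{\left(-38\right)^{2} + \left(-598\right)^{2}}\right) = \left(\left(-2 + 5684\right) - 20791\right) \left(280239 + \sqrt{1444 + 357604}\right) = \left(5682 - 20791\right) \left(280239 + \sqrt{359048}\right) = - 15109 \left(280239 + 2 \sqrt{89762}\right) = -4234131051 - 30218 \sqrt{89762}$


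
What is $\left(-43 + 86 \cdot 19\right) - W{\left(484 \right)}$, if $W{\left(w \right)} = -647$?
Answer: $2238$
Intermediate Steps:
$\left(-43 + 86 \cdot 19\right) - W{\left(484 \right)} = \left(-43 + 86 \cdot 19\right) - -647 = \left(-43 + 1634\right) + 647 = 1591 + 647 = 2238$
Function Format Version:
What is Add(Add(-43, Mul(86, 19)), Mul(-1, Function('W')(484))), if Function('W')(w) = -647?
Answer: 2238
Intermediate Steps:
Add(Add(-43, Mul(86, 19)), Mul(-1, Function('W')(484))) = Add(Add(-43, Mul(86, 19)), Mul(-1, -647)) = Add(Add(-43, 1634), 647) = Add(1591, 647) = 2238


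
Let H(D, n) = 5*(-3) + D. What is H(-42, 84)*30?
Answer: -1710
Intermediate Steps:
H(D, n) = -15 + D
H(-42, 84)*30 = (-15 - 42)*30 = -57*30 = -1710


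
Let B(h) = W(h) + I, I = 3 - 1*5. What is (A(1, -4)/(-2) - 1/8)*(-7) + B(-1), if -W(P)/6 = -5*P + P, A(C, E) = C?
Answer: -173/8 ≈ -21.625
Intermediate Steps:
I = -2 (I = 3 - 5 = -2)
W(P) = 24*P (W(P) = -6*(-5*P + P) = -(-24)*P = 24*P)
B(h) = -2 + 24*h (B(h) = 24*h - 2 = -2 + 24*h)
(A(1, -4)/(-2) - 1/8)*(-7) + B(-1) = (1/(-2) - 1/8)*(-7) + (-2 + 24*(-1)) = (1*(-½) - 1*⅛)*(-7) + (-2 - 24) = (-½ - ⅛)*(-7) - 26 = -5/8*(-7) - 26 = 35/8 - 26 = -173/8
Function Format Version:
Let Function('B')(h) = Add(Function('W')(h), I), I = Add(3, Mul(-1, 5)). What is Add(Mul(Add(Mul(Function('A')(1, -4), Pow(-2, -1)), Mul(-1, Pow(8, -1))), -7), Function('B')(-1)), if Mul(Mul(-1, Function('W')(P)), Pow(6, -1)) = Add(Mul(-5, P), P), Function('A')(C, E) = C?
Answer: Rational(-173, 8) ≈ -21.625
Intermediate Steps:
I = -2 (I = Add(3, -5) = -2)
Function('W')(P) = Mul(24, P) (Function('W')(P) = Mul(-6, Add(Mul(-5, P), P)) = Mul(-6, Mul(-4, P)) = Mul(24, P))
Function('B')(h) = Add(-2, Mul(24, h)) (Function('B')(h) = Add(Mul(24, h), -2) = Add(-2, Mul(24, h)))
Add(Mul(Add(Mul(Function('A')(1, -4), Pow(-2, -1)), Mul(-1, Pow(8, -1))), -7), Function('B')(-1)) = Add(Mul(Add(Mul(1, Pow(-2, -1)), Mul(-1, Pow(8, -1))), -7), Add(-2, Mul(24, -1))) = Add(Mul(Add(Mul(1, Rational(-1, 2)), Mul(-1, Rational(1, 8))), -7), Add(-2, -24)) = Add(Mul(Add(Rational(-1, 2), Rational(-1, 8)), -7), -26) = Add(Mul(Rational(-5, 8), -7), -26) = Add(Rational(35, 8), -26) = Rational(-173, 8)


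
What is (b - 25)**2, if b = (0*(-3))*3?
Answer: 625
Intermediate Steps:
b = 0 (b = 0*3 = 0)
(b - 25)**2 = (0 - 25)**2 = (-25)**2 = 625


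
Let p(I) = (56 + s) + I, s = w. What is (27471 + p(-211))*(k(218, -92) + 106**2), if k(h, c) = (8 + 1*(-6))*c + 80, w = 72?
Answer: 304883216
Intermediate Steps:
s = 72
p(I) = 128 + I (p(I) = (56 + 72) + I = 128 + I)
k(h, c) = 80 + 2*c (k(h, c) = (8 - 6)*c + 80 = 2*c + 80 = 80 + 2*c)
(27471 + p(-211))*(k(218, -92) + 106**2) = (27471 + (128 - 211))*((80 + 2*(-92)) + 106**2) = (27471 - 83)*((80 - 184) + 11236) = 27388*(-104 + 11236) = 27388*11132 = 304883216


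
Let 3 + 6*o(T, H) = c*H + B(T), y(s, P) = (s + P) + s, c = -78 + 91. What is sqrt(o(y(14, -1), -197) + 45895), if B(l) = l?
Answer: sqrt(1636998)/6 ≈ 213.24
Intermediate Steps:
c = 13
y(s, P) = P + 2*s (y(s, P) = (P + s) + s = P + 2*s)
o(T, H) = -1/2 + T/6 + 13*H/6 (o(T, H) = -1/2 + (13*H + T)/6 = -1/2 + (T + 13*H)/6 = -1/2 + (T/6 + 13*H/6) = -1/2 + T/6 + 13*H/6)
sqrt(o(y(14, -1), -197) + 45895) = sqrt((-1/2 + (-1 + 2*14)/6 + (13/6)*(-197)) + 45895) = sqrt((-1/2 + (-1 + 28)/6 - 2561/6) + 45895) = sqrt((-1/2 + (1/6)*27 - 2561/6) + 45895) = sqrt((-1/2 + 9/2 - 2561/6) + 45895) = sqrt(-2537/6 + 45895) = sqrt(272833/6) = sqrt(1636998)/6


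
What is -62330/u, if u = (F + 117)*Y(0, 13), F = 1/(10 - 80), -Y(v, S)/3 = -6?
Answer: -2181550/73701 ≈ -29.600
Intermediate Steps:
Y(v, S) = 18 (Y(v, S) = -3*(-6) = 18)
F = -1/70 (F = 1/(-70) = -1/70 ≈ -0.014286)
u = 73701/35 (u = (-1/70 + 117)*18 = (8189/70)*18 = 73701/35 ≈ 2105.7)
-62330/u = -62330/73701/35 = -62330*35/73701 = -2181550/73701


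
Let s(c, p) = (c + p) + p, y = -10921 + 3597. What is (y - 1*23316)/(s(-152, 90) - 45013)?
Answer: 6128/8997 ≈ 0.68112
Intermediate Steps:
y = -7324
s(c, p) = c + 2*p
(y - 1*23316)/(s(-152, 90) - 45013) = (-7324 - 1*23316)/((-152 + 2*90) - 45013) = (-7324 - 23316)/((-152 + 180) - 45013) = -30640/(28 - 45013) = -30640/(-44985) = -30640*(-1/44985) = 6128/8997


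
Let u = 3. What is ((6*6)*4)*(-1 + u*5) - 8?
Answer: 2008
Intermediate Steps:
((6*6)*4)*(-1 + u*5) - 8 = ((6*6)*4)*(-1 + 3*5) - 8 = (36*4)*(-1 + 15) - 8 = 144*14 - 8 = 2016 - 8 = 2008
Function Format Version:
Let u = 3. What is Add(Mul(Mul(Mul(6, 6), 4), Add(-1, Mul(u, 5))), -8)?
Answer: 2008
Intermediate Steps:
Add(Mul(Mul(Mul(6, 6), 4), Add(-1, Mul(u, 5))), -8) = Add(Mul(Mul(Mul(6, 6), 4), Add(-1, Mul(3, 5))), -8) = Add(Mul(Mul(36, 4), Add(-1, 15)), -8) = Add(Mul(144, 14), -8) = Add(2016, -8) = 2008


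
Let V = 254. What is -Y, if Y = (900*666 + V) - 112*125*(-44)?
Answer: -1215654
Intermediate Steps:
Y = 1215654 (Y = (900*666 + 254) - 112*125*(-44) = (599400 + 254) - 14000*(-44) = 599654 + 616000 = 1215654)
-Y = -1*1215654 = -1215654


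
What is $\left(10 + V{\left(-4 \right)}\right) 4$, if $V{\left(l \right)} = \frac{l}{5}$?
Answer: $\frac{184}{5} \approx 36.8$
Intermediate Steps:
$V{\left(l \right)} = \frac{l}{5}$ ($V{\left(l \right)} = l \frac{1}{5} = \frac{l}{5}$)
$\left(10 + V{\left(-4 \right)}\right) 4 = \left(10 + \frac{1}{5} \left(-4\right)\right) 4 = \left(10 - \frac{4}{5}\right) 4 = \frac{46}{5} \cdot 4 = \frac{184}{5}$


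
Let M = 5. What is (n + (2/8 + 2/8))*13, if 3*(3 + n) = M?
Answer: -65/6 ≈ -10.833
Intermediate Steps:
n = -4/3 (n = -3 + (⅓)*5 = -3 + 5/3 = -4/3 ≈ -1.3333)
(n + (2/8 + 2/8))*13 = (-4/3 + (2/8 + 2/8))*13 = (-4/3 + (2*(⅛) + 2*(⅛)))*13 = (-4/3 + (¼ + ¼))*13 = (-4/3 + ½)*13 = -⅚*13 = -65/6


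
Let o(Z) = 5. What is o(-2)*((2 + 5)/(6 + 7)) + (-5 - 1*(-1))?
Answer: -17/13 ≈ -1.3077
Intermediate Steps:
o(-2)*((2 + 5)/(6 + 7)) + (-5 - 1*(-1)) = 5*((2 + 5)/(6 + 7)) + (-5 - 1*(-1)) = 5*(7/13) + (-5 + 1) = 5*(7*(1/13)) - 4 = 5*(7/13) - 4 = 35/13 - 4 = -17/13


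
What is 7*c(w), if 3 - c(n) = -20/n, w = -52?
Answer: 238/13 ≈ 18.308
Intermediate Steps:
c(n) = 3 + 20/n (c(n) = 3 - (-20)/n = 3 + 20/n)
7*c(w) = 7*(3 + 20/(-52)) = 7*(3 + 20*(-1/52)) = 7*(3 - 5/13) = 7*(34/13) = 238/13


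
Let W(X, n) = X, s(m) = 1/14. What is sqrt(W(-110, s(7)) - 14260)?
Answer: I*sqrt(14370) ≈ 119.87*I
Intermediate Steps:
s(m) = 1/14 (s(m) = 1*(1/14) = 1/14)
sqrt(W(-110, s(7)) - 14260) = sqrt(-110 - 14260) = sqrt(-14370) = I*sqrt(14370)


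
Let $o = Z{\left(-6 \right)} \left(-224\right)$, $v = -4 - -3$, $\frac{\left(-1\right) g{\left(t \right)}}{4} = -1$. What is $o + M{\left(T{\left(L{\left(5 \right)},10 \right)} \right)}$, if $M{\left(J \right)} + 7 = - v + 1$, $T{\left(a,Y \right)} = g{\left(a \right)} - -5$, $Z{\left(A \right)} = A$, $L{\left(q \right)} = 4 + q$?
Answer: $1339$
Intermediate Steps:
$g{\left(t \right)} = 4$ ($g{\left(t \right)} = \left(-4\right) \left(-1\right) = 4$)
$v = -1$ ($v = -4 + 3 = -1$)
$T{\left(a,Y \right)} = 9$ ($T{\left(a,Y \right)} = 4 - -5 = 4 + 5 = 9$)
$o = 1344$ ($o = \left(-6\right) \left(-224\right) = 1344$)
$M{\left(J \right)} = -5$ ($M{\left(J \right)} = -7 + \left(\left(-1\right) \left(-1\right) + 1\right) = -7 + \left(1 + 1\right) = -7 + 2 = -5$)
$o + M{\left(T{\left(L{\left(5 \right)},10 \right)} \right)} = 1344 - 5 = 1339$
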